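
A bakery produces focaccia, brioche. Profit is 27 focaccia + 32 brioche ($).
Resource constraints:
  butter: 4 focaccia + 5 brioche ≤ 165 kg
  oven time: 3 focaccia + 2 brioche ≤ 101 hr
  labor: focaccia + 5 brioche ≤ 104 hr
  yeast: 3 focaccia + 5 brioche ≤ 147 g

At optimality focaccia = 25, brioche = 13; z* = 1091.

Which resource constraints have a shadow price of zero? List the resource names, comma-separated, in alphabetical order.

butter: 165/165 (binding)
oven time: 101/101 (binding)
labor: 90/104 (slack 14)
yeast: 140/147 (slack 7)
By complementary slackness, a constraint with positive slack has shadow price 0 → labor, yeast.

labor, yeast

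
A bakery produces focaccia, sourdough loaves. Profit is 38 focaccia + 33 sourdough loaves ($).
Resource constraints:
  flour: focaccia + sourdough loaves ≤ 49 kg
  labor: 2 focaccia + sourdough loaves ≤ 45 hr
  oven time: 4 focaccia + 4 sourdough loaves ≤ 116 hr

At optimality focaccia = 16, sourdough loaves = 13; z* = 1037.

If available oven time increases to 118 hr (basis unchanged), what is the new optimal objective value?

Binding: labor and oven time. Non-binding: flour (20 unused).
Slack constraints have shadow price 0 (complementary slackness).
Dual feasibility on the basic columns requires 2·y_labor + 4·y_oven time = 38, 1·y_labor + 4·y_oven time = 33.
→ y_labor = 5 and y_oven time = 7.
Δz = y_oven time·Δb = 7 × (2) = 14, so new z* = 1037 + 14 = 1051.

1051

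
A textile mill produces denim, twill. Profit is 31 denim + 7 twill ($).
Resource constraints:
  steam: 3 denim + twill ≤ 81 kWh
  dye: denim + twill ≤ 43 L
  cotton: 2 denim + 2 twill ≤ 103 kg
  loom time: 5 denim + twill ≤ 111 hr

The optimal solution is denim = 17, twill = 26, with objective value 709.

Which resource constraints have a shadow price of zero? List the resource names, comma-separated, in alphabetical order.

cotton, steam

steam: 77/81 (slack 4)
dye: 43/43 (binding)
cotton: 86/103 (slack 17)
loom time: 111/111 (binding)
By complementary slackness, a constraint with positive slack has shadow price 0 → cotton, steam.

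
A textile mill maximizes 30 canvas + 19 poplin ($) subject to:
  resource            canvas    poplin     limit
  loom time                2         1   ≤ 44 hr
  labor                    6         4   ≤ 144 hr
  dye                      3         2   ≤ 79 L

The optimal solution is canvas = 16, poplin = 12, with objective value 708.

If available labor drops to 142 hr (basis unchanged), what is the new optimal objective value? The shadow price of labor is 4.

700

Δb = -2, so new z* = 708 + (4)·(-2) = 708 − 8 = 700.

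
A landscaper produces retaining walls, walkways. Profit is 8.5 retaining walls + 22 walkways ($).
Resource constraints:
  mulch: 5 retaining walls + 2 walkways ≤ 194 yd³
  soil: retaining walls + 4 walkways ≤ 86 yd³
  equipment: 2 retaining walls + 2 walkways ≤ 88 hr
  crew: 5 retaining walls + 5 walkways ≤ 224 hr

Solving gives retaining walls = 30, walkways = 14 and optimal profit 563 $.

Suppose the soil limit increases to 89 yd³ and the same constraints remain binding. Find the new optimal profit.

Binding: soil and equipment. Non-binding: mulch (16 unused), crew (4 unused).
Slack constraints have shadow price 0 (complementary slackness).
Dual feasibility on the basic columns requires 1·y_soil + 2·y_equipment = 8.5, 4·y_soil + 2·y_equipment = 22.
Solving: y_soil = 4.5, y_equipment = 2.
Δz = y_soil·Δb = 4.5 × (3) = 13.5, so new z* = 563 + 13.5 = 576.5.

576.5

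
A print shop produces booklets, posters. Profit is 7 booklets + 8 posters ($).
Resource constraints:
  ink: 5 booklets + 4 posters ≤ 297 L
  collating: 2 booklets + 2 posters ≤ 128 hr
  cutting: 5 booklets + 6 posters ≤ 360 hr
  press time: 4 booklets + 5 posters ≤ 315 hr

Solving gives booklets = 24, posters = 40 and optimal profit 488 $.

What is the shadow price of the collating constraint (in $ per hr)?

Check each constraint at x*: ink 280/297 (slack 17); collating 128/128 (tight); cutting 360/360 (tight); press time 296/315 (slack 19).
Slack constraints have shadow price 0 (complementary slackness).
From A_Bᵀ y = c: 2·y_collating + 5·y_cutting = 7; 2·y_collating + 6·y_cutting = 8.
→ y_collating = 1 and y_cutting = 1.
Shadow price of collating = 1.

1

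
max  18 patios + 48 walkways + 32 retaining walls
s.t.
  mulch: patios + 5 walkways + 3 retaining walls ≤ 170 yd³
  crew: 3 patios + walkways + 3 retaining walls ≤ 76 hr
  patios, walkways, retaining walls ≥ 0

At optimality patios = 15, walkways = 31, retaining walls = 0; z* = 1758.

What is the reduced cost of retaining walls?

Check each constraint at x*: mulch 170/170 (tight); crew 76/76 (tight).
The binding rows give the dual system: 1·y_mulch + 3·y_crew = 18 and 5·y_mulch + 1·y_crew = 48.
→ y_mulch = 9 and y_crew = 3.
Reduced cost of retaining walls: c₃ − yᵀa₃ = 32 − (9·3 + 3·3) = 32 − 36 = -4.

-4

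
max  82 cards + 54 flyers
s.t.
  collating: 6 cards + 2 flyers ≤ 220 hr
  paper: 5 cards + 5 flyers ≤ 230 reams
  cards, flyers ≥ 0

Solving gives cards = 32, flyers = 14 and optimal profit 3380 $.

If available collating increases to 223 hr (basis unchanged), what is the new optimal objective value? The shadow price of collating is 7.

3401

Δb = 3, so new z* = 3380 + (7)·(3) = 3380 + 21 = 3401.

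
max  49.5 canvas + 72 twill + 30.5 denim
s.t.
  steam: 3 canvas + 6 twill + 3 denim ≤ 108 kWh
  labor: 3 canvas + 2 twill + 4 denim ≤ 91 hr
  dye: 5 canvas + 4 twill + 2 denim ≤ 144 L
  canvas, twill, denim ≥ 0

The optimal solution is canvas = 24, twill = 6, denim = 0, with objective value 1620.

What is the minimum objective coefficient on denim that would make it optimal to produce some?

Check each constraint at x*: steam 108/108 (tight); labor 84/91 (slack 7); dye 144/144 (tight).
By complementary slackness, y = 0 for the non-binding constraint.
The binding rows give the dual system: 3·y_steam + 5·y_dye = 49.5 and 6·y_steam + 4·y_dye = 72.
This yields shadow prices y_steam = 9, y_dye = 4.5.
denim enters the basis when its profit ≥ yᵀa₃ = 9·3 + 4.5·2 = 36.

36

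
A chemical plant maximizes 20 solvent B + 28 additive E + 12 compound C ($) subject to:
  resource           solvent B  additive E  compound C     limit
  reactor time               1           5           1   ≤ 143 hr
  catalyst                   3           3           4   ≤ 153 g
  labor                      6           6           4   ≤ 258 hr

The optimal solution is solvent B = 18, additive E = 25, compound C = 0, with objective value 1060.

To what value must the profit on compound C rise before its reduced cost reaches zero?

14

At the optimum: reactor time uses 143 of 143 (binding); catalyst uses 129 of 153 (slack = 24); labor uses 258 of 258 (binding).
Since catalyst is not tight, its dual is 0.
Dual feasibility on the basic columns requires 1·y_reactor time + 6·y_labor = 20, 5·y_reactor time + 6·y_labor = 28.
This yields shadow prices y_reactor time = 2, y_labor = 3.
compound C enters the basis when its profit ≥ yᵀa₃ = 2·1 + 3·4 = 14.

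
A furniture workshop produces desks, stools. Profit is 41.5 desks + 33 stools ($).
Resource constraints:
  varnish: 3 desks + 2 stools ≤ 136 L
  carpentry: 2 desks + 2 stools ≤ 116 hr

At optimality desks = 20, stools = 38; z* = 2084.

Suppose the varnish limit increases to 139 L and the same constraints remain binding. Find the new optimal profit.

At the optimum: varnish uses 136 of 136 (binding); carpentry uses 116 of 116 (binding).
From A_Bᵀ y = c: 3·y_varnish + 2·y_carpentry = 41.5; 2·y_varnish + 2·y_carpentry = 33.
This yields shadow prices y_varnish = 8.5, y_carpentry = 8.
Δz = y_varnish·Δb = 8.5 × (3) = 25.5, so new z* = 2084 + 25.5 = 2109.5.

2109.5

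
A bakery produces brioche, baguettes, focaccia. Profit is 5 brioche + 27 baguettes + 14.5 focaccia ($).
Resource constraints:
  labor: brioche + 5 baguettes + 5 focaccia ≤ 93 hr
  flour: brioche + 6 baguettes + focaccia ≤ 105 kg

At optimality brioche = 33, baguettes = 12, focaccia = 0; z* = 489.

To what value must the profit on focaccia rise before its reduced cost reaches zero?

17

At the optimum: labor uses 93 of 93 (binding); flour uses 105 of 105 (binding).
The binding rows give the dual system: 1·y_labor + 1·y_flour = 5 and 5·y_labor + 6·y_flour = 27.
This yields shadow prices y_labor = 3, y_flour = 2.
focaccia enters the basis when its profit ≥ yᵀa₃ = 3·5 + 2·1 = 17.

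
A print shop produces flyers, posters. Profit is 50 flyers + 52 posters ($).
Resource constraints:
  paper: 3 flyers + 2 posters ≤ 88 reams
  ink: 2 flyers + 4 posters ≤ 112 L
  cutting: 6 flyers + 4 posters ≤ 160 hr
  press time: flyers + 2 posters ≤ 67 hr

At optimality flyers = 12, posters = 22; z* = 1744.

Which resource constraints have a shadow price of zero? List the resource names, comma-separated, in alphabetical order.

paper, press time

paper: 80/88 (slack 8)
ink: 112/112 (binding)
cutting: 160/160 (binding)
press time: 56/67 (slack 11)
By complementary slackness, a constraint with positive slack has shadow price 0 → paper, press time.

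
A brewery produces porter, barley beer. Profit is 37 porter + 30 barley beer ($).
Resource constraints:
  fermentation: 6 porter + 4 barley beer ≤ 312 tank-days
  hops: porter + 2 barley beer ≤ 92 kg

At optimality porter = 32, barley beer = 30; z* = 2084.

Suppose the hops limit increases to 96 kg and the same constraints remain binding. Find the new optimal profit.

2100

At the optimum: fermentation uses 312 of 312 (binding); hops uses 92 of 92 (binding).
The binding rows give the dual system: 6·y_fermentation + 1·y_hops = 37 and 4·y_fermentation + 2·y_hops = 30.
Solving: y_fermentation = 5.5, y_hops = 4.
Δz = y_hops·Δb = 4 × (4) = 16, so new z* = 2084 + 16 = 2100.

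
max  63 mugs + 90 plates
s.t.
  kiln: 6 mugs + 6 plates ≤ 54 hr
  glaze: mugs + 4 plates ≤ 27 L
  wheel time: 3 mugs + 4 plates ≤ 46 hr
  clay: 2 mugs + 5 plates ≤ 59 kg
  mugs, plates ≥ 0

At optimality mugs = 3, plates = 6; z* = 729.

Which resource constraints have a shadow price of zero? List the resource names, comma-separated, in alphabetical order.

clay, wheel time

kiln: 54/54 (binding)
glaze: 27/27 (binding)
wheel time: 33/46 (slack 13)
clay: 36/59 (slack 23)
By complementary slackness, a constraint with positive slack has shadow price 0 → clay, wheel time.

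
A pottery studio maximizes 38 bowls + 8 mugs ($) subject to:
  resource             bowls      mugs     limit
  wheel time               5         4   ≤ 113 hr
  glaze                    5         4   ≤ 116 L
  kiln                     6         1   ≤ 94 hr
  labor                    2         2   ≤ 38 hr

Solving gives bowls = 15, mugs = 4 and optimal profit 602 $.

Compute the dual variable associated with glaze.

0

Binding: kiln and labor. Non-binding: wheel time (22 unused), glaze (25 unused).
Slack constraints have shadow price 0 (complementary slackness).
The binding rows give the dual system: 6·y_kiln + 2·y_labor = 38 and 1·y_kiln + 2·y_labor = 8.
Solving: y_kiln = 6, y_labor = 1.
Shadow price of glaze = 0.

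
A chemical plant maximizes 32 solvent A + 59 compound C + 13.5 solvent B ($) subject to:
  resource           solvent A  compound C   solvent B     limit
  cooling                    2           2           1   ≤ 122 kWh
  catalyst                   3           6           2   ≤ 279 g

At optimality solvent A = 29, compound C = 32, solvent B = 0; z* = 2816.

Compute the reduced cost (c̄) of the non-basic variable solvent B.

Both cooling and catalyst are binding at x*.
From A_Bᵀ y = c: 2·y_cooling + 3·y_catalyst = 32; 2·y_cooling + 6·y_catalyst = 59.
Solving: y_cooling = 2.5, y_catalyst = 9.
Reduced cost of solvent B: c₃ − yᵀa₃ = 13.5 − (2.5·1 + 9·2) = 13.5 − 20.5 = -7.

-7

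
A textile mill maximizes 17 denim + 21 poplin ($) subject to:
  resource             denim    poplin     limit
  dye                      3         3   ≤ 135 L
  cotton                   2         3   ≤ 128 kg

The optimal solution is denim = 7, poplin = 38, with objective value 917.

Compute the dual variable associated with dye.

3

Both dye and cotton are binding at x*.
Dual feasibility on the basic columns requires 3·y_dye + 2·y_cotton = 17, 3·y_dye + 3·y_cotton = 21.
→ y_dye = 3 and y_cotton = 4.
Shadow price of dye = 3.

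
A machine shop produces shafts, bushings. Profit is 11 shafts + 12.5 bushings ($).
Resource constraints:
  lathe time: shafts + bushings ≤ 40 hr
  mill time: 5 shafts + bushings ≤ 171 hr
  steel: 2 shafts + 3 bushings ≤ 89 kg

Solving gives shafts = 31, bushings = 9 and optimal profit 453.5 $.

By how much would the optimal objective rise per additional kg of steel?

Check each constraint at x*: lathe time 40/40 (tight); mill time 164/171 (slack 7); steel 89/89 (tight).
Since mill time is not tight, its dual is 0.
The binding rows give the dual system: 1·y_lathe time + 2·y_steel = 11 and 1·y_lathe time + 3·y_steel = 12.5.
→ y_lathe time = 8 and y_steel = 1.5.
Shadow price of steel = 1.5.

1.5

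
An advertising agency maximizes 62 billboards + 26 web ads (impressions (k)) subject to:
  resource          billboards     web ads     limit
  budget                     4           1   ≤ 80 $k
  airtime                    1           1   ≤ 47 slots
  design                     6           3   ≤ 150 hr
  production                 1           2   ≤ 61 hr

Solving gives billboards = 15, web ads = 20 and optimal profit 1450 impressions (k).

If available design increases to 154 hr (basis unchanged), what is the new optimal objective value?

1478

At the optimum: budget uses 80 of 80 (binding); airtime uses 35 of 47 (slack = 12); design uses 150 of 150 (binding); production uses 55 of 61 (slack = 6).
By complementary slackness, y = 0 for the non-binding constraints.
From A_Bᵀ y = c: 4·y_budget + 6·y_design = 62; 1·y_budget + 3·y_design = 26.
Solving: y_budget = 5, y_design = 7.
Δz = y_design·Δb = 7 × (4) = 28, so new z* = 1450 + 28 = 1478.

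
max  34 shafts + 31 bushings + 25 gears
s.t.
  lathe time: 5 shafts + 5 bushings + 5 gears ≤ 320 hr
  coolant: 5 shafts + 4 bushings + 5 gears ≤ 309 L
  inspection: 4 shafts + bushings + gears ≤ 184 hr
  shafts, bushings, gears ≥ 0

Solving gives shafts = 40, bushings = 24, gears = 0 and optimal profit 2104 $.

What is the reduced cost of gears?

-6

Check each constraint at x*: lathe time 320/320 (tight); coolant 296/309 (slack 13); inspection 184/184 (tight).
Slack constraints have shadow price 0 (complementary slackness).
Dual feasibility on the basic columns requires 5·y_lathe time + 4·y_inspection = 34, 5·y_lathe time + 1·y_inspection = 31.
This yields shadow prices y_lathe time = 6, y_inspection = 1.
Reduced cost of gears: c₃ − yᵀa₃ = 25 − (6·5 + 1·1) = 25 − 31 = -6.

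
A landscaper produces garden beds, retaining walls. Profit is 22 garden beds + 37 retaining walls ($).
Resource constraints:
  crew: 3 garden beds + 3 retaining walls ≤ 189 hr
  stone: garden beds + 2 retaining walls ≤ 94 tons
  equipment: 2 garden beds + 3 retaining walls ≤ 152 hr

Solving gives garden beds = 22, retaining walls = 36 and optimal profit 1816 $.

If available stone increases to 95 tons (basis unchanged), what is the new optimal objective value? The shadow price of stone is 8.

1824

Δb = 1, so new z* = 1816 + (8)·(1) = 1816 + 8 = 1824.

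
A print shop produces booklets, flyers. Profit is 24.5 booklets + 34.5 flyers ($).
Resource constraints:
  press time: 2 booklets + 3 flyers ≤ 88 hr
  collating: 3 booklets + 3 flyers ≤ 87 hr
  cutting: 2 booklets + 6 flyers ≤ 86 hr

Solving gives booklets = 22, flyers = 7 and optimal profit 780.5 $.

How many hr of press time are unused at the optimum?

23

press time used = 2·22 + 3·7 = 65; slack = 88 − 65 = 23.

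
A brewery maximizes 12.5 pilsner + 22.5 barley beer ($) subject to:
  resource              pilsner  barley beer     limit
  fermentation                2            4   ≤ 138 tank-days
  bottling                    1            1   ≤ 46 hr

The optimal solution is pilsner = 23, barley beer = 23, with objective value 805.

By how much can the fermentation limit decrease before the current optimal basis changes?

46

Binding constraints: fermentation, bottling. The basis is B = [[2,4],[1,1]] with det -2.
Per unit decrease in fermentation, x* moves by d = (0.5, -0.5).
The basis stays optimal until barley beer reaches 0; allowable decrease = 46 tank-days.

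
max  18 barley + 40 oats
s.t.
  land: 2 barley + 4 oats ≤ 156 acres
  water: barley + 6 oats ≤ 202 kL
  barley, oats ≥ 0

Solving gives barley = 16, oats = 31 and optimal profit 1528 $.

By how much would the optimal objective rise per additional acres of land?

8.5

Both land and water are binding at x*.
From A_Bᵀ y = c: 2·y_land + 1·y_water = 18; 4·y_land + 6·y_water = 40.
This yields shadow prices y_land = 8.5, y_water = 1.
Shadow price of land = 8.5.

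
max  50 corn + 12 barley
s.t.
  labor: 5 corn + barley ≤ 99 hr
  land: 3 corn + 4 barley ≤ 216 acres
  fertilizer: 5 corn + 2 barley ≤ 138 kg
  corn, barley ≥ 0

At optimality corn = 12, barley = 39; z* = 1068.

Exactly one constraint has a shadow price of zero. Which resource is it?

labor: 99/99 (binding)
land: 192/216 (slack 24)
fertilizer: 138/138 (binding)
By complementary slackness, a constraint with positive slack has shadow price 0 → land.

land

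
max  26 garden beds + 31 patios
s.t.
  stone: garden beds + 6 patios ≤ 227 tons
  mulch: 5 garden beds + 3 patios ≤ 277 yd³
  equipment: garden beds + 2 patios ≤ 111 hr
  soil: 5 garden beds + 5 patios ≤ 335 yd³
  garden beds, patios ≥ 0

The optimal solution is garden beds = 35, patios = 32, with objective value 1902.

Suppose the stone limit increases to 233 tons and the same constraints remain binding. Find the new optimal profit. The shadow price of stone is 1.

1908

Δb = 6, so new z* = 1902 + (1)·(6) = 1902 + 6 = 1908.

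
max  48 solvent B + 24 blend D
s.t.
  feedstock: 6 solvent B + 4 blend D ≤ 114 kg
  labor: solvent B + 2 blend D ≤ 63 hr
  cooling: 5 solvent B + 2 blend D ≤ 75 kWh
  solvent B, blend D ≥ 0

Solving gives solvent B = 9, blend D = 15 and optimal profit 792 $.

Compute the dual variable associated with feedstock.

3

At the optimum: feedstock uses 114 of 114 (binding); labor uses 39 of 63 (slack = 24); cooling uses 75 of 75 (binding).
Since labor is not tight, its dual is 0.
From A_Bᵀ y = c: 6·y_feedstock + 5·y_cooling = 48; 4·y_feedstock + 2·y_cooling = 24.
→ y_feedstock = 3 and y_cooling = 6.
Shadow price of feedstock = 3.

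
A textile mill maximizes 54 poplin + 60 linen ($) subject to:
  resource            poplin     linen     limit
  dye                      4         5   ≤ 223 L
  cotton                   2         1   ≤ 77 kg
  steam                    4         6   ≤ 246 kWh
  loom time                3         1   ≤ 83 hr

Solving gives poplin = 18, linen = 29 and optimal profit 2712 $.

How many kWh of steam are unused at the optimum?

0

steam used = 4·18 + 6·29 = 246; slack = 246 − 246 = 0.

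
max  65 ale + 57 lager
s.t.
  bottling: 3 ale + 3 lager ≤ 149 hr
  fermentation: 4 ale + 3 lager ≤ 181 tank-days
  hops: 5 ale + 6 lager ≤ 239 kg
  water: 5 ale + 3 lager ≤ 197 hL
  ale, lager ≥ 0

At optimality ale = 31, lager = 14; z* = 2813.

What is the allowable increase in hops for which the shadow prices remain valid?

Binding constraints: hops, water. The basis is B = [[5,6],[5,3]] with det -15.
Per unit increase in hops, x* moves by d = (-0.2, 0.3333).
The basis stays optimal until bottling becomes binding; allowable increase = 35 kg.

35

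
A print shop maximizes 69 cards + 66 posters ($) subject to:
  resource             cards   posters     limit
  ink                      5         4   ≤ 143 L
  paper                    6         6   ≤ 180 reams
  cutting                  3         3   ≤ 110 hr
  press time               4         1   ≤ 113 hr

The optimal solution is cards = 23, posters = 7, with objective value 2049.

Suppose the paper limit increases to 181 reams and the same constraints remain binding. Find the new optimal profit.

2058

Binding: ink and paper. Non-binding: cutting (20 unused), press time (14 unused).
By complementary slackness, y = 0 for the non-binding constraints.
The binding rows give the dual system: 5·y_ink + 6·y_paper = 69 and 4·y_ink + 6·y_paper = 66.
→ y_ink = 3 and y_paper = 9.
Δz = y_paper·Δb = 9 × (1) = 9, so new z* = 2049 + 9 = 2058.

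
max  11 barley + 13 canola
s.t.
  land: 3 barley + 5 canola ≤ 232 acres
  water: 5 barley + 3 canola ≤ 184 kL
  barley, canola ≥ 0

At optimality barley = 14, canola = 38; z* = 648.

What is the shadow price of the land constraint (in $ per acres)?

At the optimum: land uses 232 of 232 (binding); water uses 184 of 184 (binding).
Dual feasibility on the basic columns requires 3·y_land + 5·y_water = 11, 5·y_land + 3·y_water = 13.
→ y_land = 2 and y_water = 1.
Shadow price of land = 2.

2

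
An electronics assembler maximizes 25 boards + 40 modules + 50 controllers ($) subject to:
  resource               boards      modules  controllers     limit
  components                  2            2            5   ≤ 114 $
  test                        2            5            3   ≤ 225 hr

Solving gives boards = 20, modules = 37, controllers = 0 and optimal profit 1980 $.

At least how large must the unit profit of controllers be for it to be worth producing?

Both components and test are binding at x*.
The binding rows give the dual system: 2·y_components + 2·y_test = 25 and 2·y_components + 5·y_test = 40.
This yields shadow prices y_components = 7.5, y_test = 5.
controllers enters the basis when its profit ≥ yᵀa₃ = 7.5·5 + 5·3 = 52.5.

52.5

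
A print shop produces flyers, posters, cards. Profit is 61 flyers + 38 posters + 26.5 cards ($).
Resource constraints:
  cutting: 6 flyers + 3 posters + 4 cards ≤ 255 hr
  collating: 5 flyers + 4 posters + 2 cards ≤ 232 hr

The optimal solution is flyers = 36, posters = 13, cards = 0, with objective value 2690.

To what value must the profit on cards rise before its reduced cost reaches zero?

34

Check each constraint at x*: cutting 255/255 (tight); collating 232/232 (tight).
The binding rows give the dual system: 6·y_cutting + 5·y_collating = 61 and 3·y_cutting + 4·y_collating = 38.
→ y_cutting = 6 and y_collating = 5.
cards enters the basis when its profit ≥ yᵀa₃ = 6·4 + 5·2 = 34.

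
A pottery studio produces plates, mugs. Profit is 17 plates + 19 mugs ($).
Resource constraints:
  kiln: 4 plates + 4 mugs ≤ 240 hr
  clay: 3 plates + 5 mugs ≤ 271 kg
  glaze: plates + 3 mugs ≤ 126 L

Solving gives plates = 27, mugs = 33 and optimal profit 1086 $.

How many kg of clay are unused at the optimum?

25

clay used = 3·27 + 5·33 = 246; slack = 271 − 246 = 25.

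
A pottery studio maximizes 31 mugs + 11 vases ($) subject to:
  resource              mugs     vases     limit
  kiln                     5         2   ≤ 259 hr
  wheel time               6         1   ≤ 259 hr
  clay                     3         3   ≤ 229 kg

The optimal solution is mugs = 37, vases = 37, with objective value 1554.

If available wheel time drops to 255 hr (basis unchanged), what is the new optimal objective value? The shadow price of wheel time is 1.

Δb = -4, so new z* = 1554 + (1)·(-4) = 1554 − 4 = 1550.

1550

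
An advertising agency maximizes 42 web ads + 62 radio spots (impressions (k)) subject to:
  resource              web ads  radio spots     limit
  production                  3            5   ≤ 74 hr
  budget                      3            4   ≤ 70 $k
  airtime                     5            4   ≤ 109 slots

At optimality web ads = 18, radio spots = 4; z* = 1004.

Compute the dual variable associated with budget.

8

Binding: production and budget. Non-binding: airtime (3 unused).
By complementary slackness, y = 0 for the non-binding constraint.
The binding rows give the dual system: 3·y_production + 3·y_budget = 42 and 5·y_production + 4·y_budget = 62.
→ y_production = 6 and y_budget = 8.
Shadow price of budget = 8.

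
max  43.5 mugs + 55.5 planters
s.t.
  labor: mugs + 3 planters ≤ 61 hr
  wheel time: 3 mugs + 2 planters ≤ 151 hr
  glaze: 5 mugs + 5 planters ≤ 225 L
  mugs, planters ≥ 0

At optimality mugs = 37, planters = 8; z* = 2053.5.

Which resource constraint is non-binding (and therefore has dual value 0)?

wheel time

labor: 61/61 (binding)
wheel time: 127/151 (slack 24)
glaze: 225/225 (binding)
By complementary slackness, a constraint with positive slack has shadow price 0 → wheel time.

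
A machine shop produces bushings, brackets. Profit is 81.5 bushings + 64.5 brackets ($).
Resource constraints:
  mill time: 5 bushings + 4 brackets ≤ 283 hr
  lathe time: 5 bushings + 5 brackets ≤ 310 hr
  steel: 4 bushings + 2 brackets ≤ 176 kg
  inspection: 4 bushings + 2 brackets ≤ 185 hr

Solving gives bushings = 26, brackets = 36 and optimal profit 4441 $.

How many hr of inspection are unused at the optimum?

inspection used = 4·26 + 2·36 = 176; slack = 185 − 176 = 9.

9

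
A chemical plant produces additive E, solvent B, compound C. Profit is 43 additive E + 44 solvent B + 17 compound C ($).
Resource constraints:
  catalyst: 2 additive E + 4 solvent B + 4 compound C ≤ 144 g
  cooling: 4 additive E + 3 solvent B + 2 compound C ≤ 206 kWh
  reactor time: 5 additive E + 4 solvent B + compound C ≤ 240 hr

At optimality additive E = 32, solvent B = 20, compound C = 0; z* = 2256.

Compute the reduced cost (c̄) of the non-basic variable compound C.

-6

Binding: catalyst and reactor time. Non-binding: cooling (18 unused).
Slack constraints have shadow price 0 (complementary slackness).
From A_Bᵀ y = c: 2·y_catalyst + 5·y_reactor time = 43; 4·y_catalyst + 4·y_reactor time = 44.
→ y_catalyst = 4 and y_reactor time = 7.
Reduced cost of compound C: c₃ − yᵀa₃ = 17 − (4·4 + 7·1) = 17 − 23 = -6.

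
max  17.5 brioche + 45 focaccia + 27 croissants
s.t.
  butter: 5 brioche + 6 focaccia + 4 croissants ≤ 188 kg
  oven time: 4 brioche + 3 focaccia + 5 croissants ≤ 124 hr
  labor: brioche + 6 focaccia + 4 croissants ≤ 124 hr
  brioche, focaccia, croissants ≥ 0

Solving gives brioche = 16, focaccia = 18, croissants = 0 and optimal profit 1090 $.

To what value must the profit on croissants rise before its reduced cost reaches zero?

30

Binding: butter and labor. Non-binding: oven time (6 unused).
Since oven time is not tight, its dual is 0.
The binding rows give the dual system: 5·y_butter + 1·y_labor = 17.5 and 6·y_butter + 6·y_labor = 45.
Solving: y_butter = 2.5, y_labor = 5.
croissants enters the basis when its profit ≥ yᵀa₃ = 2.5·4 + 5·4 = 30.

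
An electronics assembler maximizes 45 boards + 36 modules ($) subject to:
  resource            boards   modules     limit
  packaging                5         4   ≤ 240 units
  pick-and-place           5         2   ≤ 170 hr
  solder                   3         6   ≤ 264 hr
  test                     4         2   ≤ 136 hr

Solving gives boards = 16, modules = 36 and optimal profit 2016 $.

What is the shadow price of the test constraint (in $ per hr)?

9

At the optimum: packaging uses 224 of 240 (slack = 16); pick-and-place uses 152 of 170 (slack = 18); solder uses 264 of 264 (binding); test uses 136 of 136 (binding).
Since packaging, pick-and-place are not tight, their duals are 0.
The binding rows give the dual system: 3·y_solder + 4·y_test = 45 and 6·y_solder + 2·y_test = 36.
→ y_solder = 3 and y_test = 9.
Shadow price of test = 9.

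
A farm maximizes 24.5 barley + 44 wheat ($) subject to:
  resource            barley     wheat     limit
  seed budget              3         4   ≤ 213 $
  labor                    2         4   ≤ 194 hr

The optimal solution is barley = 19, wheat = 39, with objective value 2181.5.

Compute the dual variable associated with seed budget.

2.5

Both seed budget and labor are binding at x*.
Dual feasibility on the basic columns requires 3·y_seed budget + 2·y_labor = 24.5, 4·y_seed budget + 4·y_labor = 44.
This yields shadow prices y_seed budget = 2.5, y_labor = 8.5.
Shadow price of seed budget = 2.5.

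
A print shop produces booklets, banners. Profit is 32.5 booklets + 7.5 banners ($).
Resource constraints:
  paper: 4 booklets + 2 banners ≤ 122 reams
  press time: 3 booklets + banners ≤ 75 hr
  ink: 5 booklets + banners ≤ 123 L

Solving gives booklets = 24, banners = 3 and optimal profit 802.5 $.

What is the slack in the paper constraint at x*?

paper used = 4·24 + 2·3 = 102; slack = 122 − 102 = 20.

20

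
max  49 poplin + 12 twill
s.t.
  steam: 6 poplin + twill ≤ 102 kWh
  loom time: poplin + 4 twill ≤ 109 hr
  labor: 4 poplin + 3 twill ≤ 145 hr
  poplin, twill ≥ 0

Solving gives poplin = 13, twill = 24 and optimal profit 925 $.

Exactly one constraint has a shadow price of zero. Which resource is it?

labor

steam: 102/102 (binding)
loom time: 109/109 (binding)
labor: 124/145 (slack 21)
By complementary slackness, a constraint with positive slack has shadow price 0 → labor.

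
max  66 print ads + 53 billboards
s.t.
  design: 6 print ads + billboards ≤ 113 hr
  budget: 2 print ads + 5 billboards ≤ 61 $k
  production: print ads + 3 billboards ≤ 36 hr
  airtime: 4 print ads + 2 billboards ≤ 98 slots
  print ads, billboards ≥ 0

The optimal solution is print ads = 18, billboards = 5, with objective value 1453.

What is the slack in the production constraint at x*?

3

production used = 1·18 + 3·5 = 33; slack = 36 − 33 = 3.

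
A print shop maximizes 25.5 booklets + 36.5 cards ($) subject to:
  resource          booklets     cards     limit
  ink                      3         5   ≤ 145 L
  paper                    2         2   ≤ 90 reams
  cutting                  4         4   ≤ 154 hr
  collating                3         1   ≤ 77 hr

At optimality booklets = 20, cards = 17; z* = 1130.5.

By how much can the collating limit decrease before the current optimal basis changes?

Binding constraints: ink, collating. The basis is B = [[3,5],[3,1]] with det -12.
Per unit decrease in collating, x* moves by d = (-0.4167, 0.25).
The basis stays optimal until booklets reaches 0; allowable decrease = 48 hr.

48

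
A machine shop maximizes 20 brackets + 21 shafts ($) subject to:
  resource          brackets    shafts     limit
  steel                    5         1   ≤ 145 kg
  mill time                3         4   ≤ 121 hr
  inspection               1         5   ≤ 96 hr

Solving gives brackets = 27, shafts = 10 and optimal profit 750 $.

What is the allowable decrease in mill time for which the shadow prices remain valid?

Binding constraints: steel, mill time. The basis is B = [[5,1],[3,4]] with det 17.
Per unit decrease in mill time, x* moves by d = (0.0588, -0.2941).
The basis stays optimal until shafts reaches 0; allowable decrease = 34 hr.

34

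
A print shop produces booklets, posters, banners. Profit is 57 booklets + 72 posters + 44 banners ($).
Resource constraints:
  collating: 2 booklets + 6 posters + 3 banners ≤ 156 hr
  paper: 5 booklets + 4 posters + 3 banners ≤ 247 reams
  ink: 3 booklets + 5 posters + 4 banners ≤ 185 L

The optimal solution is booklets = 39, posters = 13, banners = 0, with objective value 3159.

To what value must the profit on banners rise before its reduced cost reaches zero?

At the optimum: collating uses 156 of 156 (binding); paper uses 247 of 247 (binding); ink uses 182 of 185 (slack = 3).
Since ink is not tight, its dual is 0.
Dual feasibility on the basic columns requires 2·y_collating + 5·y_paper = 57, 6·y_collating + 4·y_paper = 72.
→ y_collating = 6 and y_paper = 9.
banners enters the basis when its profit ≥ yᵀa₃ = 6·3 + 9·3 = 45.

45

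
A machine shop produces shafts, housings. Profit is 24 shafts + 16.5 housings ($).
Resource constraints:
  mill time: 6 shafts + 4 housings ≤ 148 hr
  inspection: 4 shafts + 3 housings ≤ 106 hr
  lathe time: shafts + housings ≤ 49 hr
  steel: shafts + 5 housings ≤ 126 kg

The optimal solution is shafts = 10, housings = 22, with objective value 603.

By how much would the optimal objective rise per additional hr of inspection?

1.5

At the optimum: mill time uses 148 of 148 (binding); inspection uses 106 of 106 (binding); lathe time uses 32 of 49 (slack = 17); steel uses 120 of 126 (slack = 6).
Slack constraints have shadow price 0 (complementary slackness).
The binding rows give the dual system: 6·y_mill time + 4·y_inspection = 24 and 4·y_mill time + 3·y_inspection = 16.5.
→ y_mill time = 3 and y_inspection = 1.5.
Shadow price of inspection = 1.5.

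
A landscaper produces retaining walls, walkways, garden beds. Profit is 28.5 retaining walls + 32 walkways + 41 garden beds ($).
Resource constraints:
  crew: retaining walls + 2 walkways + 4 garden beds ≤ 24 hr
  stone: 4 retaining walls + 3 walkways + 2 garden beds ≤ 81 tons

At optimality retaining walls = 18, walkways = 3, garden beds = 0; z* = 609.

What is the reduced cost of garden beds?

Both crew and stone are binding at x*.
Dual feasibility on the basic columns requires 1·y_crew + 4·y_stone = 28.5, 2·y_crew + 3·y_stone = 32.
This yields shadow prices y_crew = 8.5, y_stone = 5.
Reduced cost of garden beds: c₃ − yᵀa₃ = 41 − (8.5·4 + 5·2) = 41 − 44 = -3.

-3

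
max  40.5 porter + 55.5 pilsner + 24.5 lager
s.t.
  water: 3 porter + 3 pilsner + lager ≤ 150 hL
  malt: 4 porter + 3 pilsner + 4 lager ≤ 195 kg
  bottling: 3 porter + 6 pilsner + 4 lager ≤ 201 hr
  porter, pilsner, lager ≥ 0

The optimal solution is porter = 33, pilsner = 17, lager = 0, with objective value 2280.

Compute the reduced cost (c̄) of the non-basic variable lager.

Check each constraint at x*: water 150/150 (tight); malt 183/195 (slack 12); bottling 201/201 (tight).
Slack constraints have shadow price 0 (complementary slackness).
Dual feasibility on the basic columns requires 3·y_water + 3·y_bottling = 40.5, 3·y_water + 6·y_bottling = 55.5.
→ y_water = 8.5 and y_bottling = 5.
Reduced cost of lager: c₃ − yᵀa₃ = 24.5 − (8.5·1 + 5·4) = 24.5 − 28.5 = -4.

-4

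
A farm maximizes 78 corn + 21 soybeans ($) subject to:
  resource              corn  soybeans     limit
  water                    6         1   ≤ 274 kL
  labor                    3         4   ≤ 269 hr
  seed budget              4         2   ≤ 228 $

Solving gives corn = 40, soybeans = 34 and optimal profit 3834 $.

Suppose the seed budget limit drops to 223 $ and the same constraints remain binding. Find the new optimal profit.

3804

Check each constraint at x*: water 274/274 (tight); labor 256/269 (slack 13); seed budget 228/228 (tight).
Since labor is not tight, its dual is 0.
The binding rows give the dual system: 6·y_water + 4·y_seed budget = 78 and 1·y_water + 2·y_seed budget = 21.
→ y_water = 9 and y_seed budget = 6.
Δz = y_seed budget·Δb = 6 × (-5) = -30, so new z* = 3834 − 30 = 3804.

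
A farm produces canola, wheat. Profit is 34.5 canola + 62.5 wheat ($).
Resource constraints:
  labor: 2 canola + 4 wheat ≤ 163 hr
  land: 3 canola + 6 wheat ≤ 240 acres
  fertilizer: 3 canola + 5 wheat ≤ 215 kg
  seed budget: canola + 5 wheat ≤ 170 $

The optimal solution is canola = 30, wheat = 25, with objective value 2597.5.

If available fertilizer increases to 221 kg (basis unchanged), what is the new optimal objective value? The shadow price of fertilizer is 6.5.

2636.5

Δb = 6, so new z* = 2597.5 + (6.5)·(6) = 2597.5 + 39 = 2636.5.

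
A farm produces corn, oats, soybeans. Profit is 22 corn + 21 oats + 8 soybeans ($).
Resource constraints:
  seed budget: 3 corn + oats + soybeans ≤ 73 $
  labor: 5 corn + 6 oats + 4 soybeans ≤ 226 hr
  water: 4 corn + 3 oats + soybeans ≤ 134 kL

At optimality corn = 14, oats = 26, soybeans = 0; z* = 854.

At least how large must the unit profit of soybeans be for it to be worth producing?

11

Check each constraint at x*: seed budget 68/73 (slack 5); labor 226/226 (tight); water 134/134 (tight).
Slack constraints have shadow price 0 (complementary slackness).
From A_Bᵀ y = c: 5·y_labor + 4·y_water = 22; 6·y_labor + 3·y_water = 21.
This yields shadow prices y_labor = 2, y_water = 3.
soybeans enters the basis when its profit ≥ yᵀa₃ = 2·4 + 3·1 = 11.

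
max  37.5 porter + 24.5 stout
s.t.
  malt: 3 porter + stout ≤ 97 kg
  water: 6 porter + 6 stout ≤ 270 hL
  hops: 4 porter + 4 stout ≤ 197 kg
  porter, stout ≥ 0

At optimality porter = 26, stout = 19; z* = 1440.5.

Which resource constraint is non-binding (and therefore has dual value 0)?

hops

malt: 97/97 (binding)
water: 270/270 (binding)
hops: 180/197 (slack 17)
By complementary slackness, a constraint with positive slack has shadow price 0 → hops.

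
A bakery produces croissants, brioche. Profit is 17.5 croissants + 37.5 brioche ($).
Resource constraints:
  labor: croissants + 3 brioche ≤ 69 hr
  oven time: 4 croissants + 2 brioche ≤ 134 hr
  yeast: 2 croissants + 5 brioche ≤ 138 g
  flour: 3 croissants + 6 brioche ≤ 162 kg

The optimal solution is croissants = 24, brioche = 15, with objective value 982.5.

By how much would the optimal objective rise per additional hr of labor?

2.5

Binding: labor and flour. Non-binding: oven time (8 unused), yeast (15 unused).
By complementary slackness, y = 0 for the non-binding constraints.
Dual feasibility on the basic columns requires 1·y_labor + 3·y_flour = 17.5, 3·y_labor + 6·y_flour = 37.5.
This yields shadow prices y_labor = 2.5, y_flour = 5.
Shadow price of labor = 2.5.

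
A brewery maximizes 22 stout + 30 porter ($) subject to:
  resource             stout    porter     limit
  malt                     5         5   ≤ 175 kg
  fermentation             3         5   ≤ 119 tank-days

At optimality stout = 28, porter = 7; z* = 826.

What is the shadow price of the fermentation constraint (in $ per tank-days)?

Check each constraint at x*: malt 175/175 (tight); fermentation 119/119 (tight).
The binding rows give the dual system: 5·y_malt + 3·y_fermentation = 22 and 5·y_malt + 5·y_fermentation = 30.
→ y_malt = 2 and y_fermentation = 4.
Shadow price of fermentation = 4.

4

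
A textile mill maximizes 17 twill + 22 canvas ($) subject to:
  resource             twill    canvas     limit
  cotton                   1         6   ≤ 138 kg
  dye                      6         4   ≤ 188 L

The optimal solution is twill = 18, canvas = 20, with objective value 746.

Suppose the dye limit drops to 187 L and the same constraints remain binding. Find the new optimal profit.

At the optimum: cotton uses 138 of 138 (binding); dye uses 188 of 188 (binding).
From A_Bᵀ y = c: 1·y_cotton + 6·y_dye = 17; 6·y_cotton + 4·y_dye = 22.
→ y_cotton = 2 and y_dye = 2.5.
Δz = y_dye·Δb = 2.5 × (-1) = -2.5, so new z* = 746 − 2.5 = 743.5.

743.5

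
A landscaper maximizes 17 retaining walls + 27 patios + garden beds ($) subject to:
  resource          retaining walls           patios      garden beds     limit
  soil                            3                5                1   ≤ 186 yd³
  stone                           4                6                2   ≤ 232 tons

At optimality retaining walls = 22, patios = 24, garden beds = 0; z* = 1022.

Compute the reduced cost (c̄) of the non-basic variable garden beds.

At the optimum: soil uses 186 of 186 (binding); stone uses 232 of 232 (binding).
Dual feasibility on the basic columns requires 3·y_soil + 4·y_stone = 17, 5·y_soil + 6·y_stone = 27.
→ y_soil = 3 and y_stone = 2.
Reduced cost of garden beds: c₃ − yᵀa₃ = 1 − (3·1 + 2·2) = 1 − 7 = -6.

-6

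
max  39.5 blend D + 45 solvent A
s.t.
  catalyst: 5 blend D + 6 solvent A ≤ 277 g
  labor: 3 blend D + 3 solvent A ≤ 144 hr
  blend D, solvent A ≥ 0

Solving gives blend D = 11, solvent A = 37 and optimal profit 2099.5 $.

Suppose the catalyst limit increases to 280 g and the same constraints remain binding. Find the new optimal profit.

2116

At the optimum: catalyst uses 277 of 277 (binding); labor uses 144 of 144 (binding).
From A_Bᵀ y = c: 5·y_catalyst + 3·y_labor = 39.5; 6·y_catalyst + 3·y_labor = 45.
→ y_catalyst = 5.5 and y_labor = 4.
Δz = y_catalyst·Δb = 5.5 × (3) = 16.5, so new z* = 2099.5 + 16.5 = 2116.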